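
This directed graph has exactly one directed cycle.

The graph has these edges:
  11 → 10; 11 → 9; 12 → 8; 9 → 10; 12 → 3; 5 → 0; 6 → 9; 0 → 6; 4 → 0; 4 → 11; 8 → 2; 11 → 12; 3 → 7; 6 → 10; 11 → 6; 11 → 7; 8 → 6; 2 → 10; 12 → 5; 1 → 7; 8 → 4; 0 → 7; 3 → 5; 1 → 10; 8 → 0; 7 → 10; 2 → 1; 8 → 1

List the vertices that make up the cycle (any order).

4, 8, 11, 12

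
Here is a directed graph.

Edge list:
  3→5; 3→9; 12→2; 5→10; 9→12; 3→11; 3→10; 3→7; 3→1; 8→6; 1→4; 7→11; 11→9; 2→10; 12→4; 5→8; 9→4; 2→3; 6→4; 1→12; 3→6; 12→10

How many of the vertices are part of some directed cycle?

A vertex is on a directed cycle iff it belongs to a strongly connected component of size ≥ 2 (or has a self-loop).
The vertices on cycles are {1, 2, 3, 7, 9, 11, 12} — 7 in total.

7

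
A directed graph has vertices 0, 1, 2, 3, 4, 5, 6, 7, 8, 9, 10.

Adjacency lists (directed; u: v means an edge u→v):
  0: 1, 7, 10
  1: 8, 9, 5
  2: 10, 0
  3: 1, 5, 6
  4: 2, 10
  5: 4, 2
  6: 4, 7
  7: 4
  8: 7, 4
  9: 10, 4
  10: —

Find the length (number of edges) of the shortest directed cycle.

4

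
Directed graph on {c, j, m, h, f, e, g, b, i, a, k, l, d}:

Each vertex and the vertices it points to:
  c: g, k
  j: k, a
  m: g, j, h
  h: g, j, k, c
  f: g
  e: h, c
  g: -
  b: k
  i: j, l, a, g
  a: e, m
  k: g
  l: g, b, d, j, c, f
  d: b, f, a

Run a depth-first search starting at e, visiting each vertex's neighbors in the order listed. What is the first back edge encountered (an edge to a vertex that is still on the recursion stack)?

a->e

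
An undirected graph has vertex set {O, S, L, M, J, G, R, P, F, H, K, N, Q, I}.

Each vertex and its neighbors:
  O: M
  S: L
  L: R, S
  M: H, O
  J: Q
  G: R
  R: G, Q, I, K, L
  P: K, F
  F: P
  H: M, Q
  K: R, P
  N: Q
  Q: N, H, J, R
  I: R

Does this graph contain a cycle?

DFS, tracking each vertex's parent; an edge to a visited non-parent vertex closes a cycle.
Start from I:
visit I (parent –)
  visit R (parent I)
    visit G (parent R)
      G–R: parent, skip
    visit Q (parent R)
      visit N (parent Q)
        N–Q: parent, skip
      visit H (parent Q)
        visit M (parent H)
          M–H: parent, skip
          visit O (parent M)
            O–M: parent, skip
        H–Q: parent, skip
      visit J (parent Q)
        J–Q: parent, skip
      Q–R: parent, skip
    R–I: parent, skip
    visit K (parent R)
      K–R: parent, skip
      visit P (parent K)
        P–K: parent, skip
        visit F (parent P)
          F–P: parent, skip
    visit L (parent R)
      L–R: parent, skip
      visit S (parent L)
        S–L: parent, skip
No non-parent visited neighbor found — the graph is a forest.

No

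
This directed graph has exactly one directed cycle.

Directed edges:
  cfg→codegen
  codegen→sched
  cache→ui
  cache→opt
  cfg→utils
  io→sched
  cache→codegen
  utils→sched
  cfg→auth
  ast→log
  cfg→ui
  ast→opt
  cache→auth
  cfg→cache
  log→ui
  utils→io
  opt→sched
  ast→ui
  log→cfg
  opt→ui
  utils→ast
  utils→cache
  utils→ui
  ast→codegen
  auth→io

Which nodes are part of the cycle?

ast, cfg, log, utils

DFS with gray/black marking from cfg:
cfg gray
  codegen gray
    sched gray
    sched black
  codegen black
  cache gray
    ui gray
    ui black
    auth gray
      io gray
        io→sched: sched black — skip
      io black
    auth black
    cache→codegen: codegen black — skip
    opt gray
      opt→sched: sched black — skip
      opt→ui: ui black — skip
    opt black
  cache black
  cfg→auth: auth black — skip
  cfg→ui: ui black — skip
  utils gray
    utils→cache: cache black — skip
    utils→ui: ui black — skip
    utils→io: io black — skip
    utils→sched: sched black — skip
    ast gray
      ast→ui: ui black — skip
      ast→codegen: codegen black — skip
      ast→opt: opt black — skip
      log gray
        log→ui: ui black — skip
        log→cfg: cfg is gray → back edge
Back edge closes the cycle cfg → utils → ast → log → cfg; its vertices are {ast, cfg, log, utils}.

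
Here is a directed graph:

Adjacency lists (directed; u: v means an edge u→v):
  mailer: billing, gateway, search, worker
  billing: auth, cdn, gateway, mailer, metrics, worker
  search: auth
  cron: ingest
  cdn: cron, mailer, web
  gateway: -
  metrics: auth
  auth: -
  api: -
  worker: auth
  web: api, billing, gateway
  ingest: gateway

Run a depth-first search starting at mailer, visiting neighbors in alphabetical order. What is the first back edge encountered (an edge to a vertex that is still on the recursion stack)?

cdn→mailer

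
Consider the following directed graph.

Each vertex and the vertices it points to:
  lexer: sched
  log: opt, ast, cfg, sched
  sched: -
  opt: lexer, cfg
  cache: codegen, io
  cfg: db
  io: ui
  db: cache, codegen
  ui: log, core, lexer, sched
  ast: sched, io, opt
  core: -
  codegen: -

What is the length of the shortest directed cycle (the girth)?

4

For each vertex v, BFS finds the shortest path from v back to v.
The shortest such closed walk is ui → log → ast → io → ui, length 4.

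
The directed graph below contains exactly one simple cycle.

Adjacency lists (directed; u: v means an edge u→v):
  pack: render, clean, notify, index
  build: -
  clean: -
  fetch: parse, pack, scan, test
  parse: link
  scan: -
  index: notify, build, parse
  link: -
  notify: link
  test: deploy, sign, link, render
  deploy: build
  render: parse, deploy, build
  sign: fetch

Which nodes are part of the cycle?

DFS with gray/black marking from sign:
sign gray
  fetch gray
    parse gray
      link gray
      link black
    parse black
    pack gray
      render gray
        render→parse: parse black — skip
        deploy gray
          build gray
          build black
        deploy black
        render→build: build black — skip
      render black
      clean gray
      clean black
      notify gray
        notify→link: link black — skip
      notify black
      index gray
        index→notify: notify black — skip
        index→build: build black — skip
        index→parse: parse black — skip
      index black
    pack black
    scan gray
    scan black
    test gray
      test→deploy: deploy black — skip
      test→sign: sign is gray → back edge
Back edge closes the cycle sign → fetch → test → sign; its vertices are {sign, test, fetch}.

sign, test, fetch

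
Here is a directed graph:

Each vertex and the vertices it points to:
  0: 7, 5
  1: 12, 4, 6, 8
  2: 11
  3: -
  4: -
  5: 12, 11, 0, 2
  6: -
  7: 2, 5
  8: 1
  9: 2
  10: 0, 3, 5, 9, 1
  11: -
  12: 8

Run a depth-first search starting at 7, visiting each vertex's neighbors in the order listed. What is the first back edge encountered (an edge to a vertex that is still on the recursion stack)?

1→12

DFS from 7 (visiting each vertex's neighbors in the order listed); mark gray on enter, black on exit:
7 gray
  2 gray
    11 gray
    11 black
  2 black
  5 gray
    12 gray
      8 gray
        1 gray
          1→12: 12 is gray → back edge
First back edge: 1 → 12.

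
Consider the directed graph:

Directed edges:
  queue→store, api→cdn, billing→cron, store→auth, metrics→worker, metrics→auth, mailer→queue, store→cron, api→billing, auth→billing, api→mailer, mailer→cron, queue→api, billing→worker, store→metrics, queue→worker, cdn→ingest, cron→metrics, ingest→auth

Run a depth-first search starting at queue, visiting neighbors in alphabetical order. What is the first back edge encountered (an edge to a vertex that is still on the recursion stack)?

DFS from queue (visiting neighbors in alphabetical order); mark gray on enter, black on exit:
queue gray
  api gray
    billing gray
      cron gray
        metrics gray
          auth gray
            auth→billing: billing is gray → back edge
First back edge: auth → billing.

auth→billing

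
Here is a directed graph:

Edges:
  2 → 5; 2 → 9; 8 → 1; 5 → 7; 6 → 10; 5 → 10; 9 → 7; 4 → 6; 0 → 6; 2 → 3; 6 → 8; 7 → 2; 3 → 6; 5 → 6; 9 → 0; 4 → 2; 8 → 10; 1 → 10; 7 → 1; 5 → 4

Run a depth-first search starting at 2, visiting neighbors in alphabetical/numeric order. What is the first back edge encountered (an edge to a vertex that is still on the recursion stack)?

DFS from 2 (visiting neighbors in alphabetical/numeric order); mark gray on enter, black on exit:
2 gray
  3 gray
    6 gray
      8 gray
        1 gray
          10 gray
          10 black
        1 black
        8→10: 10 black — skip
      8 black
      6→10: 10 black — skip
    6 black
  3 black
  5 gray
    4 gray
      4→2: 2 is gray → back edge
First back edge: 4 → 2.

4->2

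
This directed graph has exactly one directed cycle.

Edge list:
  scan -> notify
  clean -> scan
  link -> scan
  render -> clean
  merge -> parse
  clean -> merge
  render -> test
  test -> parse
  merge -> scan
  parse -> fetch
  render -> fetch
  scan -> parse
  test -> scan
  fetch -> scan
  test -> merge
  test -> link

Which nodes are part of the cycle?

scan, fetch, parse

DFS with gray/black marking from fetch:
fetch gray
  scan gray
    notify gray
    notify black
    parse gray
      parse→fetch: fetch is gray → back edge
Back edge closes the cycle fetch → scan → parse → fetch; its vertices are {scan, fetch, parse}.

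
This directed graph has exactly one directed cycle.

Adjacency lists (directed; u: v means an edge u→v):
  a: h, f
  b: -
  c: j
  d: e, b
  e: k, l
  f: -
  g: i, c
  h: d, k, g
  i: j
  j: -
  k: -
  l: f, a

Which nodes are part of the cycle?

DFS with gray/black marking from a:
a gray
  h gray
    d gray
      e gray
        k gray
        k black
        l gray
          f gray
          f black
          l→a: a is gray → back edge
Back edge closes the cycle a → h → d → e → l → a; its vertices are {a, d, e, h, l}.

a, d, e, h, l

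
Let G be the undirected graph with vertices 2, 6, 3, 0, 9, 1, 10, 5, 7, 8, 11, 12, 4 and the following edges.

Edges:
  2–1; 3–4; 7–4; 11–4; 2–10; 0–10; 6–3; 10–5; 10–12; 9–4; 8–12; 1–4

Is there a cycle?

DFS, tracking each vertex's parent; an edge to a visited non-parent vertex closes a cycle.
Start from 2:
visit 2 (parent –)
  visit 10 (parent 2)
    visit 12 (parent 10)
      12–10: parent, skip
      visit 8 (parent 12)
        8–12: parent, skip
    visit 5 (parent 10)
      5–10: parent, skip
    10–2: parent, skip
    visit 0 (parent 10)
      0–10: parent, skip
  visit 1 (parent 2)
    visit 4 (parent 1)
      visit 3 (parent 4)
        visit 6 (parent 3)
          6–3: parent, skip
        3–4: parent, skip
      visit 9 (parent 4)
        9–4: parent, skip
      visit 11 (parent 4)
        11–4: parent, skip
      visit 7 (parent 4)
        7–4: parent, skip
      4–1: parent, skip
    1–2: parent, skip
No non-parent visited neighbor found — the graph is a forest.

No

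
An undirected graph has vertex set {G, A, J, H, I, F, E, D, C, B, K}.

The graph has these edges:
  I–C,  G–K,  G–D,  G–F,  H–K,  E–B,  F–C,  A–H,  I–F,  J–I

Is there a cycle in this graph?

DFS, tracking each vertex's parent; an edge to a visited non-parent vertex closes a cycle.
Start from E:
visit E (parent –)
  visit B (parent E)
    B–E: parent, skip
visit G (parent –)
  visit K (parent G)
    visit H (parent K)
      visit A (parent H)
        A–H: parent, skip
      H–K: parent, skip
    K–G: parent, skip
  visit D (parent G)
    D–G: parent, skip
  visit F (parent G)
    visit I (parent F)
      visit C (parent I)
        C–F: F visited and ≠ parent → cycle
Cycle: F – I – C – F.

Yes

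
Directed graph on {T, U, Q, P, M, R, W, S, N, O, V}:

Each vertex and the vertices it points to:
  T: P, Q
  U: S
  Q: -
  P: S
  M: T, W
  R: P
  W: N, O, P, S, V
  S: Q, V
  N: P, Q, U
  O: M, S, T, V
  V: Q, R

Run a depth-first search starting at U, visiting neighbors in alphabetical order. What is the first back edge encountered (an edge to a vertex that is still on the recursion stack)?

P->S

DFS from U (visiting neighbors in alphabetical order); mark gray on enter, black on exit:
U gray
  S gray
    Q gray
    Q black
    V gray
      V→Q: Q black — skip
      R gray
        P gray
          P→S: S is gray → back edge
First back edge: P → S.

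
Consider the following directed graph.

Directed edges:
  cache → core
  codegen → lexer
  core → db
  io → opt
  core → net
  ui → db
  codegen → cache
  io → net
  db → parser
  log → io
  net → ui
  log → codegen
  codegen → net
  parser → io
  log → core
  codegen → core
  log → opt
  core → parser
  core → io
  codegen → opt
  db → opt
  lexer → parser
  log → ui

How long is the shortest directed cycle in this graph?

For each vertex v, BFS finds the shortest path from v back to v.
The shortest such closed walk is ui → db → parser → io → net → ui, length 5.

5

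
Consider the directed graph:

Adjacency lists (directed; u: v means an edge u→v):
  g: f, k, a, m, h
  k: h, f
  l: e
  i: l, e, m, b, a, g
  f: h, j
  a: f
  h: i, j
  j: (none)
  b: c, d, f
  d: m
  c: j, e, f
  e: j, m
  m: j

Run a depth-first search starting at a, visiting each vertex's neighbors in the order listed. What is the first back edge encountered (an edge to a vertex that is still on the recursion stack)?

c->f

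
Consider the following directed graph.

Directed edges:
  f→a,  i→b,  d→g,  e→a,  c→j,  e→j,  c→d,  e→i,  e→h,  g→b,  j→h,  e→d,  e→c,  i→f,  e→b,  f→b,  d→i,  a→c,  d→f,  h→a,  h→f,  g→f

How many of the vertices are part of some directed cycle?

A vertex is on a directed cycle iff it belongs to a strongly connected component of size ≥ 2 (or has a self-loop).
The vertices on cycles are {a, c, d, f, g, h, i, j} — 8 in total.

8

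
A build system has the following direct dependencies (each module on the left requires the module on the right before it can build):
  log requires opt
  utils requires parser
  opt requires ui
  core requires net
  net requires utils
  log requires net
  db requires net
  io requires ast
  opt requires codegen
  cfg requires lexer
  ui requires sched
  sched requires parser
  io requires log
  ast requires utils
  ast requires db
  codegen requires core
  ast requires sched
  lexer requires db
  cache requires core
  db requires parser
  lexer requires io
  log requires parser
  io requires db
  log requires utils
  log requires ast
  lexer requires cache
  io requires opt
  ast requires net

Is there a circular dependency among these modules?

No

DFS with white/gray/black marking, starting from cfg:
cfg gray
  lexer gray
    cache gray
      core gray
        net gray
          utils gray
            parser gray
            parser black
          utils black
        net black
      core black
    cache black
    io gray
      log gray
        ast gray
          ast→net: net black — skip
          sched gray
            sched→parser: parser black — skip
          sched black
          ast→utils: utils black — skip
          db gray
            db→parser: parser black — skip
            db→net: net black — skip
          db black
        ast black
        log→parser: parser black — skip
        opt gray
          codegen gray
            codegen→core: core black — skip
          codegen black
          ui gray
            ui→sched: sched black — skip
          ui black
        opt black
        log→net: net black — skip
        log→utils: utils black — skip
      log black
      io→ast: ast black — skip
      io→opt: opt black — skip
      io→db: db black — skip
    io black
    lexer→db: db black — skip
  lexer black
cfg black
Every edge goes to a white or black vertex — no back edge, so the graph is acyclic.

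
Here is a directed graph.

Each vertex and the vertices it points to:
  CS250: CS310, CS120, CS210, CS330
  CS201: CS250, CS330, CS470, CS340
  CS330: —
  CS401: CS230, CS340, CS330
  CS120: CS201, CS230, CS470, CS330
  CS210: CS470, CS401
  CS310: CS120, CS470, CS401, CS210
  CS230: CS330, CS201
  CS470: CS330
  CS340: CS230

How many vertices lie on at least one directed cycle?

A vertex is on a directed cycle iff it belongs to a strongly connected component of size ≥ 2 (or has a self-loop).
The vertices on cycles are {CS120, CS201, CS210, CS230, CS250, CS310, CS340, CS401} — 8 in total.

8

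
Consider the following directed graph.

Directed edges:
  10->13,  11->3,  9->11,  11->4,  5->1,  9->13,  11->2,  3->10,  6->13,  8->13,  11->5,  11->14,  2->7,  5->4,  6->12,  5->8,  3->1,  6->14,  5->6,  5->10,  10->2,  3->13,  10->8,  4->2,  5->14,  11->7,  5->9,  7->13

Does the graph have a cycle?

Yes

DFS with white/gray/black marking, starting from 6:
6 gray
  14 gray
  14 black
  13 gray
  13 black
  12 gray
  12 black
6 black
1 gray
1 black
2 gray
  7 gray
    7→13: 13 black — skip
  7 black
2 black
3 gray
  10 gray
    10→13: 13 black — skip
    10→2: 2 black — skip
    8 gray
      8→13: 13 black — skip
    8 black
  10 black
  3→1: 1 black — skip
  3→13: 13 black — skip
3 black
4 gray
  4→2: 2 black — skip
4 black
5 gray
  5→10: 10 black — skip
  5→8: 8 black — skip
  5→14: 14 black — skip
  9 gray
    9→13: 13 black — skip
    11 gray
      11→5: 5 is gray → back edge
Back edge found, so a cycle exists: 5 → 9 → 11 → 5.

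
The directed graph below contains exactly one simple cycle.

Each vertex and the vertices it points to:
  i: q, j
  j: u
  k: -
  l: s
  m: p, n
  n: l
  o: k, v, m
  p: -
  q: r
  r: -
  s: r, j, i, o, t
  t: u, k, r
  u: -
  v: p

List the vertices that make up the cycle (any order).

l, m, n, o, s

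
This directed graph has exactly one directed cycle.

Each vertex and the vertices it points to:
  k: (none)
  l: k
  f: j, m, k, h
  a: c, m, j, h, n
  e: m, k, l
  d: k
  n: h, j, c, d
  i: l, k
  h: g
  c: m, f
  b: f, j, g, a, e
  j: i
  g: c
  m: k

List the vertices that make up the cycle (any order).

DFS with gray/black marking from f:
f gray
  j gray
    i gray
      l gray
        k gray
        k black
      l black
      i→k: k black — skip
    i black
  j black
  m gray
    m→k: k black — skip
  m black
  f→k: k black — skip
  h gray
    g gray
      c gray
        c→m: m black — skip
        c→f: f is gray → back edge
Back edge closes the cycle f → h → g → c → f; its vertices are {c, f, g, h}.

c, f, g, h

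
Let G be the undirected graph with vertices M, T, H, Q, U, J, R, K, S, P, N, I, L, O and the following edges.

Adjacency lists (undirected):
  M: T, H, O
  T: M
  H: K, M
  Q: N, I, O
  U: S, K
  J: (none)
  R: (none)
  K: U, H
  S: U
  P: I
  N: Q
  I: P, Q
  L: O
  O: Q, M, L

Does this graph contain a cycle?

DFS, tracking each vertex's parent; an edge to a visited non-parent vertex closes a cycle.
Start from U:
visit U (parent –)
  visit S (parent U)
    S–U: parent, skip
  visit K (parent U)
    K–U: parent, skip
    visit H (parent K)
      H–K: parent, skip
      visit M (parent H)
        visit T (parent M)
          T–M: parent, skip
        M–H: parent, skip
        visit O (parent M)
          visit Q (parent O)
            visit N (parent Q)
              N–Q: parent, skip
            visit I (parent Q)
              visit P (parent I)
                P–I: parent, skip
              I–Q: parent, skip
            Q–O: parent, skip
          O–M: parent, skip
          visit L (parent O)
            L–O: parent, skip
visit J (parent –)
visit R (parent –)
No non-parent visited neighbor found — the graph is a forest.

No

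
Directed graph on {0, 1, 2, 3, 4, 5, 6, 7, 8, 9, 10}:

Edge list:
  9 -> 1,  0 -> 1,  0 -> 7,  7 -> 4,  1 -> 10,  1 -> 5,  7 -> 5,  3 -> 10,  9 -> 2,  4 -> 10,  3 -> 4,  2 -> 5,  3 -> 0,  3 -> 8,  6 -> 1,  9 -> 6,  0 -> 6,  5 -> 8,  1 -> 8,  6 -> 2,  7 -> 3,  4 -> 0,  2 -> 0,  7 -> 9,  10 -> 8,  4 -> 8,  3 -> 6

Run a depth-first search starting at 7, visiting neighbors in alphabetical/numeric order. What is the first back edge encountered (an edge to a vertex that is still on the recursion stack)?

2->0

DFS from 7 (visiting neighbors in alphabetical/numeric order); mark gray on enter, black on exit:
7 gray
  3 gray
    0 gray
      1 gray
        5 gray
          8 gray
          8 black
        5 black
        1→8: 8 black — skip
        10 gray
          10→8: 8 black — skip
        10 black
      1 black
      6 gray
        6→1: 1 black — skip
        2 gray
          2→0: 0 is gray → back edge
First back edge: 2 → 0.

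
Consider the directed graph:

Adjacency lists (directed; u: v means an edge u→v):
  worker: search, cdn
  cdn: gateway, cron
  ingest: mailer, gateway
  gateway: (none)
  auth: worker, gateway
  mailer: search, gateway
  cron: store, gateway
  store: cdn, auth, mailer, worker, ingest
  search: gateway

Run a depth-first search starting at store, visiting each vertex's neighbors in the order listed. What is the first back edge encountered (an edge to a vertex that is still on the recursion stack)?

DFS from store (visiting each vertex's neighbors in the order listed); mark gray on enter, black on exit:
store gray
  cdn gray
    gateway gray
    gateway black
    cron gray
      cron→store: store is gray → back edge
First back edge: cron → store.

cron->store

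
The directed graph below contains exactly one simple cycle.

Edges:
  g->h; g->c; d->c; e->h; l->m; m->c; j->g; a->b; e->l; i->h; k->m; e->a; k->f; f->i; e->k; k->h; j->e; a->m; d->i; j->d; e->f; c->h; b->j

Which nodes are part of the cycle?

a, b, e, j

DFS with gray/black marking from e:
e gray
  f gray
    i gray
      h gray
      h black
    i black
  f black
  k gray
    m gray
      c gray
        c→h: h black — skip
      c black
    m black
    k→h: h black — skip
    k→f: f black — skip
  k black
  a gray
    a→m: m black — skip
    b gray
      j gray
        d gray
          d→i: i black — skip
          d→c: c black — skip
        d black
        j→e: e is gray → back edge
Back edge closes the cycle e → a → b → j → e; its vertices are {a, b, e, j}.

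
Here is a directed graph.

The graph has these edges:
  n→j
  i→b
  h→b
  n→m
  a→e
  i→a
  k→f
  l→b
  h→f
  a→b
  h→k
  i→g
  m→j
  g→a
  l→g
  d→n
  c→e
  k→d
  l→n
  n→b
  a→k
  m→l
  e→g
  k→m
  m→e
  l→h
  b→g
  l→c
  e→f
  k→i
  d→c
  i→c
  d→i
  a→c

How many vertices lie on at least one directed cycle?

A vertex is on a directed cycle iff it belongs to a strongly connected component of size ≥ 2 (or has a self-loop).
The vertices on cycles are {a, b, c, d, e, g, h, i, k, l, m, n} — 12 in total.

12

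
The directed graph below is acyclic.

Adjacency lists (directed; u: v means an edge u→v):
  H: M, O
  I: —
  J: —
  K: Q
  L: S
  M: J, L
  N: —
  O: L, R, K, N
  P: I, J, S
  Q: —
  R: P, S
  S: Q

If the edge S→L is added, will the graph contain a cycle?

Yes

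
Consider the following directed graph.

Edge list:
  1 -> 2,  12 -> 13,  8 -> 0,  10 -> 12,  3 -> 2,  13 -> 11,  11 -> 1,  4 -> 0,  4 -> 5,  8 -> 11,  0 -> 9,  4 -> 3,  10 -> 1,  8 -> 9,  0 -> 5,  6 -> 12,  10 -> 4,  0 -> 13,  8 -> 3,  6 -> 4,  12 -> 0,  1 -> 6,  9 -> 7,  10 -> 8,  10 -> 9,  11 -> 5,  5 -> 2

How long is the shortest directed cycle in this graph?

5

For each vertex v, BFS finds the shortest path from v back to v.
The shortest such closed walk is 1 → 6 → 12 → 13 → 11 → 1, length 5.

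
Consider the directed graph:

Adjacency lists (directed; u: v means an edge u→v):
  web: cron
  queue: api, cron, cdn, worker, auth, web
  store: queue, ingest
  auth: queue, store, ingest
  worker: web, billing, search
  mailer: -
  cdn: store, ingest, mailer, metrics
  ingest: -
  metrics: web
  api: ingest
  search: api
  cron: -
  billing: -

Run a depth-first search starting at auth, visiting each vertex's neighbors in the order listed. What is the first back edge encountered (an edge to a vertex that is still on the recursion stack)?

store->queue

DFS from auth (visiting each vertex's neighbors in the order listed); mark gray on enter, black on exit:
auth gray
  queue gray
    api gray
      ingest gray
      ingest black
    api black
    cron gray
    cron black
    cdn gray
      store gray
        store→queue: queue is gray → back edge
First back edge: store → queue.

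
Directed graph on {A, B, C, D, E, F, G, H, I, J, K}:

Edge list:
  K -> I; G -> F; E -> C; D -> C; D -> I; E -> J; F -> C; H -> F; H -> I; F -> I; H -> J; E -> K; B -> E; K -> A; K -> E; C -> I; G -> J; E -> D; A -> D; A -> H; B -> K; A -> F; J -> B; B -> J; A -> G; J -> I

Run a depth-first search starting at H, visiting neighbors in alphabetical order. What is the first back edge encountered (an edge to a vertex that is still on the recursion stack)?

DFS from H (visiting neighbors in alphabetical order); mark gray on enter, black on exit:
H gray
  F gray
    C gray
      I gray
      I black
    C black
    F→I: I black — skip
  F black
  H→I: I black — skip
  J gray
    B gray
      E gray
        E→C: C black — skip
        D gray
          D→C: C black — skip
          D→I: I black — skip
        D black
        E→J: J is gray → back edge
First back edge: E → J.

E->J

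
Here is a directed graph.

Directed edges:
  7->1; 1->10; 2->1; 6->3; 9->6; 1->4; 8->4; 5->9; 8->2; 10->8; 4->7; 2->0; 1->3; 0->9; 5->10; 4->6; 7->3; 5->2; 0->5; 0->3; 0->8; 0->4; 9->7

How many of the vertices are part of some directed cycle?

A vertex is on a directed cycle iff it belongs to a strongly connected component of size ≥ 2 (or has a self-loop).
The vertices on cycles are {0, 1, 2, 4, 5, 7, 8, 9, 10} — 9 in total.

9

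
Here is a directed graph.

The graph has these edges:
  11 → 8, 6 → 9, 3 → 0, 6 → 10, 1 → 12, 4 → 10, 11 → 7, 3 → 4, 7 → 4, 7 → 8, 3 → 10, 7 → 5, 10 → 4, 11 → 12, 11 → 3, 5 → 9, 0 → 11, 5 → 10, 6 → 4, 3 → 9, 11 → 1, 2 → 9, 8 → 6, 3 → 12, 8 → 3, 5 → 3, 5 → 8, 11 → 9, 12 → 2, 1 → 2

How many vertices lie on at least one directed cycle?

A vertex is on a directed cycle iff it belongs to a strongly connected component of size ≥ 2 (or has a self-loop).
The vertices on cycles are {0, 3, 4, 5, 7, 8, 10, 11} — 8 in total.

8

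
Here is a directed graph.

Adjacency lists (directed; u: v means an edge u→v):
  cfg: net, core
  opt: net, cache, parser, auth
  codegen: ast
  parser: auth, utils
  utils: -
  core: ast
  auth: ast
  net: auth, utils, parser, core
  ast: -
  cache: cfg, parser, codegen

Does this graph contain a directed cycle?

No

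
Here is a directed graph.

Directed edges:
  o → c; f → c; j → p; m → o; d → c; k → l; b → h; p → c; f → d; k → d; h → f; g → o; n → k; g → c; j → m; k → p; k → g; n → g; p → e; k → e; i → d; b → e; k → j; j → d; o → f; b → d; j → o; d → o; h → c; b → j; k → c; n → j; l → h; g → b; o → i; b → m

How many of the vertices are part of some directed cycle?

4

A vertex is on a directed cycle iff it belongs to a strongly connected component of size ≥ 2 (or has a self-loop).
The vertices on cycles are {d, f, i, o} — 4 in total.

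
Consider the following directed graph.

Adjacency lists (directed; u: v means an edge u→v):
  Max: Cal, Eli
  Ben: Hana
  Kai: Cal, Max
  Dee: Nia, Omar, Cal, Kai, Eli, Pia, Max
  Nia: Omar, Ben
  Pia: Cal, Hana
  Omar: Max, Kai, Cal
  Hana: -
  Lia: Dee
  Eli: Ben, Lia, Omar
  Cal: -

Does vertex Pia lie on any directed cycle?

No

Pia lies on a cycle iff there is a path from Pia back to itself.
Exploring from Pia, it never reaches itself; equivalently, its strongly connected component is a singleton.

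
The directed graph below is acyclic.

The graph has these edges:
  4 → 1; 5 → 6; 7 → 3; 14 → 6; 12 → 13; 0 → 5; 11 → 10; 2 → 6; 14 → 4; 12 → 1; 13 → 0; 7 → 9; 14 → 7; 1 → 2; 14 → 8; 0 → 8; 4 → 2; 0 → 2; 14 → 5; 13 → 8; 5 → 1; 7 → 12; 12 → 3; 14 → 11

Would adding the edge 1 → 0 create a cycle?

Adding 1→0 creates a cycle iff 0 can already reach 1.
Path from 0: 0 → 5 → 1.
So 0 → … → 1 → 0 is a cycle.

Yes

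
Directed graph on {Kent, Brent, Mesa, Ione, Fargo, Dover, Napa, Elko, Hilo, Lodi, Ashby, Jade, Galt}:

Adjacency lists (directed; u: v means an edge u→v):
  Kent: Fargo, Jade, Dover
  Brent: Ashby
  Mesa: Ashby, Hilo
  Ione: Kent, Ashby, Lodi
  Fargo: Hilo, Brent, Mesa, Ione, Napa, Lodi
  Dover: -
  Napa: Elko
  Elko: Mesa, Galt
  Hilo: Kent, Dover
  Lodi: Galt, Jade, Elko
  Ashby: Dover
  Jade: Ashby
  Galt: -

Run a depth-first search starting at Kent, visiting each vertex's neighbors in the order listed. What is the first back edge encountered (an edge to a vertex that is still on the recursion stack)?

DFS from Kent (visiting each vertex's neighbors in the order listed); mark gray on enter, black on exit:
Kent gray
  Fargo gray
    Hilo gray
      Hilo→Kent: Kent is gray → back edge
First back edge: Hilo → Kent.

Hilo->Kent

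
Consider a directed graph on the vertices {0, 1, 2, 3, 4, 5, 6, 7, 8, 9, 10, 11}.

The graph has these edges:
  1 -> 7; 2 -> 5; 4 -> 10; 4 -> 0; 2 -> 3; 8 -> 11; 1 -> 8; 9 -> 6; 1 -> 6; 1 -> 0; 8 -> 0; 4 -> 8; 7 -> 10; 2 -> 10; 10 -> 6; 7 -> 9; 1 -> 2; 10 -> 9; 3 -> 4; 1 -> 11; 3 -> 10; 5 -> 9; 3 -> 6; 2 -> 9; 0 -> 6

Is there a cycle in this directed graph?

DFS with white/gray/black marking, starting from 6:
6 gray
6 black
0 gray
  0→6: 6 black — skip
0 black
1 gray
  1→6: 6 black — skip
  1→0: 0 black — skip
  8 gray
    11 gray
    11 black
    8→0: 0 black — skip
  8 black
  1→11: 11 black — skip
  2 gray
    10 gray
      10→6: 6 black — skip
      9 gray
        9→6: 6 black — skip
      9 black
    10 black
    5 gray
      5→9: 9 black — skip
    5 black
    2→9: 9 black — skip
    3 gray
      3→10: 10 black — skip
      4 gray
        4→10: 10 black — skip
        4→8: 8 black — skip
        4→0: 0 black — skip
      4 black
      3→6: 6 black — skip
    3 black
  2 black
  7 gray
    7→9: 9 black — skip
    7→10: 10 black — skip
  7 black
1 black
Every edge goes to a white or black vertex — no back edge, so the graph is acyclic.

No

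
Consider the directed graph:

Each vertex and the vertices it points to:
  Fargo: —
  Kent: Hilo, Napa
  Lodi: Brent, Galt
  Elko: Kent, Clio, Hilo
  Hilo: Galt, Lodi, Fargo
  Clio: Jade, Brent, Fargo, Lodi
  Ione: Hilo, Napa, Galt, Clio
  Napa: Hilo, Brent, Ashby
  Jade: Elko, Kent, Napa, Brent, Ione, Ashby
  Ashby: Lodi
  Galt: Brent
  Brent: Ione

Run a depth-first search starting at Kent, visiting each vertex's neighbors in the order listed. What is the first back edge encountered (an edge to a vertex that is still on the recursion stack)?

DFS from Kent (visiting each vertex's neighbors in the order listed); mark gray on enter, black on exit:
Kent gray
  Hilo gray
    Galt gray
      Brent gray
        Ione gray
          Ione→Hilo: Hilo is gray → back edge
First back edge: Ione → Hilo.

Ione->Hilo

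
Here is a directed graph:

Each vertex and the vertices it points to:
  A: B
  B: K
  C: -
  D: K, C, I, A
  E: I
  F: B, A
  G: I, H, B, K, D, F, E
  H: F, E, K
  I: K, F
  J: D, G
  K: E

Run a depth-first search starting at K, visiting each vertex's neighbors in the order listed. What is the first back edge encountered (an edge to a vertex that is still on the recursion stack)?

I->K

DFS from K (visiting each vertex's neighbors in the order listed); mark gray on enter, black on exit:
K gray
  E gray
    I gray
      I→K: K is gray → back edge
First back edge: I → K.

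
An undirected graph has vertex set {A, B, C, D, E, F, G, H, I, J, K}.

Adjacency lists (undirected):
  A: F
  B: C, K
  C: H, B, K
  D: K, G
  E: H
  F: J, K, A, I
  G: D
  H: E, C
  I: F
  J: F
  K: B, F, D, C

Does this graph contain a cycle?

DFS, tracking each vertex's parent; an edge to a visited non-parent vertex closes a cycle.
Start from I:
visit I (parent –)
  visit F (parent I)
    visit J (parent F)
      J–F: parent, skip
    visit K (parent F)
      visit B (parent K)
        visit C (parent B)
          visit H (parent C)
            visit E (parent H)
              E–H: parent, skip
            H–C: parent, skip
          C–B: parent, skip
          C–K: K visited and ≠ parent → cycle
Cycle: K – B – C – K.

Yes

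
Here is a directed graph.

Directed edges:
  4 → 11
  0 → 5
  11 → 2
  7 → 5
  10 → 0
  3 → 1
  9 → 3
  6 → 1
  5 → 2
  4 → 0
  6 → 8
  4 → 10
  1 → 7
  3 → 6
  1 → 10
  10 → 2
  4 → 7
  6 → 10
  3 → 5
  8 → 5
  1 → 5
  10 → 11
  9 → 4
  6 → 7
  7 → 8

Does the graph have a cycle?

No

DFS with white/gray/black marking, starting from 3:
3 gray
  1 gray
    10 gray
      11 gray
        2 gray
        2 black
      11 black
      10→2: 2 black — skip
      0 gray
        5 gray
          5→2: 2 black — skip
        5 black
      0 black
    10 black
    1→5: 5 black — skip
    7 gray
      8 gray
        8→5: 5 black — skip
      8 black
      7→5: 5 black — skip
    7 black
  1 black
  6 gray
    6→1: 1 black — skip
    6→10: 10 black — skip
    6→8: 8 black — skip
    6→7: 7 black — skip
  6 black
  3→5: 5 black — skip
3 black
4 gray
  4→11: 11 black — skip
  4→7: 7 black — skip
  4→0: 0 black — skip
  4→10: 10 black — skip
4 black
9 gray
  9→3: 3 black — skip
  9→4: 4 black — skip
9 black
Every edge goes to a white or black vertex — no back edge, so the graph is acyclic.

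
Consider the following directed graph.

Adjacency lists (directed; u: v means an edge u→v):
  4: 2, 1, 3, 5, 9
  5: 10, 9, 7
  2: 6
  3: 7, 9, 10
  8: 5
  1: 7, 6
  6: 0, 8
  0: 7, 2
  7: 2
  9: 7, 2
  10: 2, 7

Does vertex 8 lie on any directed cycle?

Yes

8 is on a cycle iff 8 can reach itself via ≥1 edge.
8 → 5 → 10 → 2 → 6 → 8 — yes.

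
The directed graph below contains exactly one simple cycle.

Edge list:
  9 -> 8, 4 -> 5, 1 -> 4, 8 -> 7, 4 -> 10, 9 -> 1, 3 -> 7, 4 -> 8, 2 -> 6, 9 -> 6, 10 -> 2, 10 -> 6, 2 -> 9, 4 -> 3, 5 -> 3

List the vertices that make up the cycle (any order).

1, 2, 4, 9, 10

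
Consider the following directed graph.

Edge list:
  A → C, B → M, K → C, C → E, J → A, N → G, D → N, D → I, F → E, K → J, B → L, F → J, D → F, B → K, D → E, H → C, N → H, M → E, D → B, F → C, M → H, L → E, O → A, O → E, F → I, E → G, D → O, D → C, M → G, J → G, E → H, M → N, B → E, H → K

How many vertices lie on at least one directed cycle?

A vertex is on a directed cycle iff it belongs to a strongly connected component of size ≥ 2 (or has a self-loop).
The vertices on cycles are {A, C, E, H, J, K} — 6 in total.

6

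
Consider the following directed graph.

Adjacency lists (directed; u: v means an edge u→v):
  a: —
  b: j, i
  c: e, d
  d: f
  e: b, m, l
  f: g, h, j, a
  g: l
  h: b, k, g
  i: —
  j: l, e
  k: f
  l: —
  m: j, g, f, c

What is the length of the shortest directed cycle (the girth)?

For each vertex v, BFS finds the shortest path from v back to v.
The shortest such closed walk is m → c → e → m, length 3.

3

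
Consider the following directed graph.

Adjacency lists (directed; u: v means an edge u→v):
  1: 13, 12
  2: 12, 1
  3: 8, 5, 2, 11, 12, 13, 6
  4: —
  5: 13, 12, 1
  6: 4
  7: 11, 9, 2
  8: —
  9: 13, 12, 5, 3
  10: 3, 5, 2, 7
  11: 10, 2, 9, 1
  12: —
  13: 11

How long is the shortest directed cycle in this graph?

3

For each vertex v, BFS finds the shortest path from v back to v.
The shortest such closed walk is 10 → 3 → 11 → 10, length 3.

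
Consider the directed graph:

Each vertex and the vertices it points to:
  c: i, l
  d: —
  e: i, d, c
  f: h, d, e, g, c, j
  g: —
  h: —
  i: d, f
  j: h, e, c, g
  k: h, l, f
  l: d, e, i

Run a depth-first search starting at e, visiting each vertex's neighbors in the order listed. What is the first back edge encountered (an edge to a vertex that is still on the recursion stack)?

f->e

DFS from e (visiting each vertex's neighbors in the order listed); mark gray on enter, black on exit:
e gray
  i gray
    d gray
    d black
    f gray
      h gray
      h black
      f→d: d black — skip
      f→e: e is gray → back edge
First back edge: f → e.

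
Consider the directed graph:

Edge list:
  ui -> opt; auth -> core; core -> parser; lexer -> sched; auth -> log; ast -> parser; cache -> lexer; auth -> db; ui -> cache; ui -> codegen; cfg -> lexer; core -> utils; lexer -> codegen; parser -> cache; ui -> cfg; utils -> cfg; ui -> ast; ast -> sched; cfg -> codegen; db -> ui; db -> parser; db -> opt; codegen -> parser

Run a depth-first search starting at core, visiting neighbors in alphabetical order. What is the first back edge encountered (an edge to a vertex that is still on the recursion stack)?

codegen->parser

DFS from core (visiting neighbors in alphabetical order); mark gray on enter, black on exit:
core gray
  parser gray
    cache gray
      lexer gray
        codegen gray
          codegen→parser: parser is gray → back edge
First back edge: codegen → parser.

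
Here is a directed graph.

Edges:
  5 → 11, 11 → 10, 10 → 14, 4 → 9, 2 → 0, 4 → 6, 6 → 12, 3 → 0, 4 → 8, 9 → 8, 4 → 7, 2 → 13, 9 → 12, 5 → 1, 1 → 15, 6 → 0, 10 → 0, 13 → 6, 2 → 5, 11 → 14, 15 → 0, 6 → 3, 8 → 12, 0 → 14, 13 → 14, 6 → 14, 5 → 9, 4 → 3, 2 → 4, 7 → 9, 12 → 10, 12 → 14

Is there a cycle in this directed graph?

DFS with white/gray/black marking, starting from 14:
14 gray
14 black
0 gray
  0→14: 14 black — skip
0 black
1 gray
  15 gray
    15→0: 0 black — skip
  15 black
1 black
2 gray
  4 gray
    8 gray
      12 gray
        12→14: 14 black — skip
        10 gray
          10→14: 14 black — skip
          10→0: 0 black — skip
        10 black
      12 black
    8 black
    3 gray
      3→0: 0 black — skip
    3 black
    6 gray
      6→14: 14 black — skip
      6→12: 12 black — skip
      6→0: 0 black — skip
      6→3: 3 black — skip
    6 black
    9 gray
      9→8: 8 black — skip
      9→12: 12 black — skip
    9 black
    7 gray
      7→9: 9 black — skip
    7 black
  4 black
  2→0: 0 black — skip
  13 gray
    13→6: 6 black — skip
    13→14: 14 black — skip
  13 black
  5 gray
    5→1: 1 black — skip
    5→9: 9 black — skip
    11 gray
      11→10: 10 black — skip
      11→14: 14 black — skip
    11 black
  5 black
2 black
Every edge goes to a white or black vertex — no back edge, so the graph is acyclic.

No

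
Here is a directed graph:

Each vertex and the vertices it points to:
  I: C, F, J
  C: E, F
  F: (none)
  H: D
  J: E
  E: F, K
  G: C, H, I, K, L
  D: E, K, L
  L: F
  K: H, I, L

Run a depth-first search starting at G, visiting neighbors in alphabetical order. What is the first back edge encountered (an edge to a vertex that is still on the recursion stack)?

DFS from G (visiting neighbors in alphabetical order); mark gray on enter, black on exit:
G gray
  C gray
    E gray
      F gray
      F black
      K gray
        H gray
          D gray
            D→E: E is gray → back edge
First back edge: D → E.

D→E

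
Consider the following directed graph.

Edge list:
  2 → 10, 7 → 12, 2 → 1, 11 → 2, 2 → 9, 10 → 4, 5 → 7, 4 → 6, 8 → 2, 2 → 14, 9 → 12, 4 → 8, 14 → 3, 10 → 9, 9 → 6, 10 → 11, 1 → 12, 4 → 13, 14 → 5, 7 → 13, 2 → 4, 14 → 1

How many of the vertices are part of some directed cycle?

5

A vertex is on a directed cycle iff it belongs to a strongly connected component of size ≥ 2 (or has a self-loop).
The vertices on cycles are {2, 4, 8, 10, 11} — 5 in total.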